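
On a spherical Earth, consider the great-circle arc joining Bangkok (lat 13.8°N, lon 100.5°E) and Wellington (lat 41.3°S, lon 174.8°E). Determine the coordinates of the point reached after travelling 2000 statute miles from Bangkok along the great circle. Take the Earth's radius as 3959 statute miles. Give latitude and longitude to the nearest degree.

Convert each endpoint to a unit vector on the sphere (x = cos φ cos λ, y = cos φ sin λ, z = sin φ).
The central angle between the endpoints is δ = arccos(p₁·p₂) ≈ 1.531 rad (87.7°). The total great-circle distance is δ·R ≈ 1.531 × 3959 ≈ 6060 mi, so the target fraction is f = 2000/6060 ≈ 0.330.
Interpolate at f ≈ 0.330 with slerp weights a = sin((1−f)δ)/sin δ ≈ 0.856, b = sin(fδ)/sin δ ≈ 0.484.
p = a·p₁ + b·p₂ ≈ (-0.514, 0.850, -0.116); φ = arcsin(p_z) ≈ -6.64°, λ = atan2(p_y, p_x) ≈ 121.15°.

≈ lat 7°S, lon 121°E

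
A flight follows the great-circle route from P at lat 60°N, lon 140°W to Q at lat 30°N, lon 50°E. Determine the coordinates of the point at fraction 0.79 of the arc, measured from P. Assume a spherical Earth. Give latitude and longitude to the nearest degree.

≈ lat 49°N, lon 52°E

From cos δ = sin φ₁ sin φ₂ + cos φ₁ cos φ₂ cos Δλ, the central angle is δ ≈ 1.564 rad (89.6°).
Interpolate at f = 0.79 with slerp weights a = sin((1−f)δ)/sin δ ≈ 0.323, b = sin(fδ)/sin δ ≈ 0.944.
p = a·p₁ + b·p₂ ≈ (0.402, 0.523, 0.752); φ = arcsin(p_z) ≈ 48.73°, λ = atan2(p_y, p_x) ≈ 52.43°.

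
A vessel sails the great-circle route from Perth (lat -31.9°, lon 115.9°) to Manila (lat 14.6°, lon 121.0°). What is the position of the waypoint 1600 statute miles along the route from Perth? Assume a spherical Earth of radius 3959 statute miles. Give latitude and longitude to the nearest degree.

The haversine formula gives a central angle δ ≈ 0.816 rad (46.8°) between the endpoints. The total great-circle distance is δ·R ≈ 0.816 × 3959 ≈ 3231 mi, so the target fraction is f = 1600/3231 ≈ 0.495.
Interpolate at f ≈ 0.495 with slerp weights a = sin((1−f)δ)/sin δ ≈ 0.550, b = sin(fδ)/sin δ ≈ 0.540.
p = a·p₁ + b·p₂ ≈ (-0.473, 0.868, -0.154); φ = arcsin(p_z) ≈ -8.88°, λ = atan2(p_y, p_x) ≈ 118.59°.

≈ lat -9°, lon 119°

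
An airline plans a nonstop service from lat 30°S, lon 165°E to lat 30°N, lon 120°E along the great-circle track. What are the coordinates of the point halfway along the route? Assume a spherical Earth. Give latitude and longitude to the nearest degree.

Convert each endpoint to a unit vector on the sphere (x = cos φ cos λ, y = cos φ sin λ, z = sin φ).
The central angle between the endpoints is δ = arccos(p₁·p₂) ≈ 1.287 rad (73.7°).
Interpolate at f = 1/2 with slerp weights a = sin((1−f)δ)/sin δ ≈ 0.625, b = sin(fδ)/sin δ ≈ 0.625.
p = a·p₁ + b·p₂ ≈ (-0.793, 0.609, 0.000); φ = arcsin(p_z) ≈ 0.00°, λ = atan2(p_y, p_x) ≈ 142.50°.

≈ lat 0°N, lon 142°E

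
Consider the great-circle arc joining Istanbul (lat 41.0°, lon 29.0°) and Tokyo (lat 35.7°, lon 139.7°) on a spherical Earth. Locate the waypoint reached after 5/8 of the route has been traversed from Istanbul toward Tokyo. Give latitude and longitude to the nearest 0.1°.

Convert each endpoint to a unit vector on the sphere (x = cos φ cos λ, y = cos φ sin λ, z = sin φ).
The central angle between the endpoints is δ = arccos(p₁·p₂) ≈ 1.404 rad (80.4°).
Interpolate at f = 5/8 with slerp weights a = sin((1−f)δ)/sin δ ≈ 0.510, b = sin(fδ)/sin δ ≈ 0.780.
p = a·p₁ + b·p₂ ≈ (-0.147, 0.596, 0.789); φ = arcsin(p_z) ≈ 52.13°, λ = atan2(p_y, p_x) ≈ 103.83°.

≈ lat 52.1°, lon 103.8°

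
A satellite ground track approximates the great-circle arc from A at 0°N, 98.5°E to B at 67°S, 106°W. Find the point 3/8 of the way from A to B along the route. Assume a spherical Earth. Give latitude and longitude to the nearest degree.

Convert each endpoint to a unit vector on the sphere (x = cos φ cos λ, y = cos φ sin λ, z = sin φ).
The central angle between the endpoints is δ = arccos(p₁·p₂) ≈ 1.934 rad (110.8°).
Interpolate at f = 3/8 with slerp weights a = sin((1−f)δ)/sin δ ≈ 1.001, b = sin(fδ)/sin δ ≈ 0.710.
p = a·p₁ + b·p₂ ≈ (-0.224, 0.723, -0.653); φ = arcsin(p_z) ≈ -40.80°, λ = atan2(p_y, p_x) ≈ 107.24°.

≈ 41°S, 107°E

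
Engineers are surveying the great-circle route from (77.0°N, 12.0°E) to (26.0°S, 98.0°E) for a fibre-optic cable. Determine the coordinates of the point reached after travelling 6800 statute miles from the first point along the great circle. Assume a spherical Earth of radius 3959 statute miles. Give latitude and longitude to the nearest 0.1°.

≈ (10.5°S, 94.0°E)

From cos δ = sin φ₁ sin φ₂ + cos φ₁ cos φ₂ cos Δλ, the central angle is δ ≈ 1.997 rad (114.4°). The total great-circle distance is δ·R ≈ 1.997 × 3959 ≈ 7904 mi, so the target fraction is f = 6800/7904 ≈ 0.860.
Interpolate at f ≈ 0.860 with slerp weights a = sin((1−f)δ)/sin δ ≈ 0.302, b = sin(fδ)/sin δ ≈ 1.086.
p = a·p₁ + b·p₂ ≈ (-0.069, 0.981, -0.182); φ = arcsin(p_z) ≈ -10.46°, λ = atan2(p_y, p_x) ≈ 94.04°.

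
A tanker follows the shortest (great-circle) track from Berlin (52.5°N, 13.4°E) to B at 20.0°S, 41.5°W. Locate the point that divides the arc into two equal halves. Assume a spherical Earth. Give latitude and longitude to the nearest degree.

≈ 18°N, 20°W

From cos δ = sin φ₁ sin φ₂ + cos φ₁ cos φ₂ cos Δλ, the central angle is δ ≈ 1.513 rad (86.7°).
Interpolate at f = 1/2 with slerp weights a = sin((1−f)δ)/sin δ ≈ 0.688, b = sin(fδ)/sin δ ≈ 0.688.
p = a·p₁ + b·p₂ ≈ (0.891, -0.331, 0.310); φ = arcsin(p_z) ≈ 18.08°, λ = atan2(p_y, p_x) ≈ -20.38°.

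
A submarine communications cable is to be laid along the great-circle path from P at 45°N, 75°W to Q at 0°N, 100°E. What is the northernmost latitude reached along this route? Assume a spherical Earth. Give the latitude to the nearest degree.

≈ 85°N

The great circle lies in the plane with unit normal n̂ = (p₁ × p₂)/|p₁ × p₂|.
Here n̂_z ≈ +0.087; the vertex latitude is φ_max = arccos|n̂_z| ≈ 85.0°.
Check via Clairaut: cos φ_max = |cos φ₁| · sin C = cos(45.0°)·sin(7.1°) ≈ 0.087, again giving ≈ 85.0°.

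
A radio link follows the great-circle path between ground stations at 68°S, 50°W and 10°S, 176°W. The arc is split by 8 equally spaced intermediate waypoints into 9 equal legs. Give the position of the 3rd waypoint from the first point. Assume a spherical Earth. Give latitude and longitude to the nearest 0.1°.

Write both endpoints as unit vectors p₁, p₂ with components (cos φ cos λ, cos φ sin λ, sin φ).
The central angle between the endpoints is δ = arccos(p₁·p₂) ≈ 1.627 rad (93.2°).
Interpolate at f = 3/9 with slerp weights a = sin((1−f)δ)/sin δ ≈ 0.885, b = sin(fδ)/sin δ ≈ 0.517.
p = a·p₁ + b·p₂ ≈ (-0.295, -0.290, -0.911); φ = arcsin(p_z) ≈ -65.60°, λ = atan2(p_y, p_x) ≈ -135.49°.

≈ 65.6°S, 135.5°W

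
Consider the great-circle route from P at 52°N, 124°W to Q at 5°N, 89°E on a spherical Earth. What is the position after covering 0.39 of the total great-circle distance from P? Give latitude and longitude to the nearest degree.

≈ 64°N, 144°E

Write both endpoints as unit vectors p₁, p₂ with components (cos φ cos λ, cos φ sin λ, sin φ).
The central angle between the endpoints is δ = arccos(p₁·p₂) ≈ 2.033 rad (116.5°).
Interpolate at f = 0.39 with slerp weights a = sin((1−f)δ)/sin δ ≈ 1.057, b = sin(fδ)/sin δ ≈ 0.796.
p = a·p₁ + b·p₂ ≈ (-0.350, 0.253, 0.902); φ = arcsin(p_z) ≈ 64.41°, λ = atan2(p_y, p_x) ≈ 144.10°.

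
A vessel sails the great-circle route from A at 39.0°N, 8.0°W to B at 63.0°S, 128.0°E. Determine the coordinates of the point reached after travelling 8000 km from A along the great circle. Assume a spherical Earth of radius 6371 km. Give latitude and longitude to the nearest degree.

≈ 25°S, 27°E

Convert each endpoint to a unit vector on the sphere (x = cos φ cos λ, y = cos φ sin λ, z = sin φ).
The central angle between the endpoints is δ = arccos(p₁·p₂) ≈ 2.523 rad (144.5°). The total great-circle distance is δ·R ≈ 2.523 × 6371 ≈ 16072 km, so the target fraction is f = 8000/16072 ≈ 0.498.
Interpolate at f ≈ 0.498 with slerp weights a = sin((1−f)δ)/sin δ ≈ 1.645, b = sin(fδ)/sin δ ≈ 1.639.
p = a·p₁ + b·p₂ ≈ (0.808, 0.408, -0.425); φ = arcsin(p_z) ≈ -25.16°, λ = atan2(p_y, p_x) ≈ 26.82°.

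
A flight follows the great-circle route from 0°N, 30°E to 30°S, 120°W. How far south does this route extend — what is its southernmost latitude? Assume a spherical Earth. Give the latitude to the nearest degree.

≈ 49°S

The great circle lies in the plane with unit normal n̂ = (p₁ × p₂)/|p₁ × p₂|.
Here n̂_z ≈ -0.655; the vertex latitude is φ_max = arccos|n̂_z| ≈ 49.1°.
Check via Clairaut: cos φ_max = |cos φ₁| · sin C = cos(0.0°)·sin(139.1°) ≈ 0.655, again giving ≈ 49.1°.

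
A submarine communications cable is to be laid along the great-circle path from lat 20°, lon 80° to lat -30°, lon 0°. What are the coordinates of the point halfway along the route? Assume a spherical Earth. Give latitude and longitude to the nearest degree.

Convert each endpoint to a unit vector on the sphere (x = cos φ cos λ, y = cos φ sin λ, z = sin φ).
The central angle between the endpoints is δ = arccos(p₁·p₂) ≈ 1.600 rad (91.7°).
Interpolate at f = 1/2 with slerp weights a = sin((1−f)δ)/sin δ ≈ 0.718, b = sin(fδ)/sin δ ≈ 0.718.
p = a·p₁ + b·p₂ ≈ (0.739, 0.664, -0.113); φ = arcsin(p_z) ≈ -6.51°, λ = atan2(p_y, p_x) ≈ 41.96°.

≈ lat -7°, lon 42°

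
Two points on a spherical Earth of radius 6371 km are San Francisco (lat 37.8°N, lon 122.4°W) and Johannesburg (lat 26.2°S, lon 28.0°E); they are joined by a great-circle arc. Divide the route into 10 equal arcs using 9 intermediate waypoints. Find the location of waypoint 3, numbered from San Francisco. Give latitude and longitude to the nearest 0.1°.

≈ lat 35.9°N, lon 64.3°W

Convert each endpoint to a unit vector on the sphere (x = cos φ cos λ, y = cos φ sin λ, z = sin φ).
The central angle between the endpoints is δ = arccos(p₁·p₂) ≈ 2.662 rad (152.5°).
Interpolate at f = 3/10 with slerp weights a = sin((1−f)δ)/sin δ ≈ 2.074, b = sin(fδ)/sin δ ≈ 1.552.
p = a·p₁ + b·p₂ ≈ (0.351, -0.730, 0.586); φ = arcsin(p_z) ≈ 35.89°, λ = atan2(p_y, p_x) ≈ -64.32°.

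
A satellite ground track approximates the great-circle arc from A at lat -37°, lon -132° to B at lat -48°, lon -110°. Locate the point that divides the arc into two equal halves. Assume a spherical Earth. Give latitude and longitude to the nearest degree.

From cos δ = sin φ₁ sin φ₂ + cos φ₁ cos φ₂ cos Δλ, the central angle is δ ≈ 0.340 rad (19.5°).
Interpolate at f = 1/2 with slerp weights a = sin((1−f)δ)/sin δ ≈ 0.507, b = sin(fδ)/sin δ ≈ 0.507.
p = a·p₁ + b·p₂ ≈ (-0.387, -0.620, -0.682); φ = arcsin(p_z) ≈ -43.03°, λ = atan2(p_y, p_x) ≈ -121.98°.

≈ lat -43°, lon -122°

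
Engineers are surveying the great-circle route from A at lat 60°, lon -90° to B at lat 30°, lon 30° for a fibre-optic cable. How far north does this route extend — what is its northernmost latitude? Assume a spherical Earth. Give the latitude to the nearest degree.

The great circle lies in the plane with unit normal n̂ = (p₁ × p₂)/|p₁ × p₂|.
Here n̂_z ≈ +0.384; the vertex latitude is φ_max = arccos|n̂_z| ≈ 67.4°.
Check via Clairaut: cos φ_max = |cos φ₁| · sin C = cos(60.0°)·sin(50.2°) ≈ 0.384, again giving ≈ 67.4°.

≈ 67°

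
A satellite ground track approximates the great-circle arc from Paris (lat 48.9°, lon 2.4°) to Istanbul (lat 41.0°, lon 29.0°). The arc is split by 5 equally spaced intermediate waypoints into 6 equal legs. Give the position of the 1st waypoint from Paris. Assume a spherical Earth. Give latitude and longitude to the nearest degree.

≈ lat 48°, lon 7°

The haversine formula gives a central angle δ ≈ 0.354 rad (20.3°) between the endpoints.
Interpolate at f = 1/6 with slerp weights a = sin((1−f)δ)/sin δ ≈ 0.839, b = sin(fδ)/sin δ ≈ 0.170.
p = a·p₁ + b·p₂ ≈ (0.663, 0.085, 0.744); φ = arcsin(p_z) ≈ 48.04°, λ = atan2(p_y, p_x) ≈ 7.33°.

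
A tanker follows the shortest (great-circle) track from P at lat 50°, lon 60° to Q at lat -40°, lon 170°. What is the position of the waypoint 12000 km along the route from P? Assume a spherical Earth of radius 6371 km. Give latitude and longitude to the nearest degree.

≈ lat -24°, lon 149°

Write both endpoints as unit vectors p₁, p₂ with components (cos φ cos λ, cos φ sin λ, sin φ).
The central angle between the endpoints is δ = arccos(p₁·p₂) ≈ 2.293 rad (131.4°). The total great-circle distance is δ·R ≈ 2.293 × 6371 ≈ 14607 km, so the target fraction is f = 12000/14607 ≈ 0.822.
Interpolate at f ≈ 0.822 with slerp weights a = sin((1−f)δ)/sin δ ≈ 0.530, b = sin(fδ)/sin δ ≈ 1.268.
p = a·p₁ + b·p₂ ≈ (-0.786, 0.464, -0.409); φ = arcsin(p_z) ≈ -24.13°, λ = atan2(p_y, p_x) ≈ 149.46°.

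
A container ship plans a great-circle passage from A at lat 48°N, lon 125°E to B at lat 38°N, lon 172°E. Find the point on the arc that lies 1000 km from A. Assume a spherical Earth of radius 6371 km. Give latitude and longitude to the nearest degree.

Write both endpoints as unit vectors p₁, p₂ with components (cos φ cos λ, cos φ sin λ, sin φ).
The central angle between the endpoints is δ = arccos(p₁·p₂) ≈ 0.614 rad (35.2°). The total great-circle distance is δ·R ≈ 0.614 × 6371 ≈ 3914 km, so the target fraction is f = 1000/3914 ≈ 0.255.
Interpolate at f ≈ 0.255 with slerp weights a = sin((1−f)δ)/sin δ ≈ 0.766, b = sin(fδ)/sin δ ≈ 0.271.
p = a·p₁ + b·p₂ ≈ (-0.506, 0.450, 0.736); φ = arcsin(p_z) ≈ 47.42°, λ = atan2(p_y, p_x) ≈ 138.35°.

≈ lat 47°N, lon 138°E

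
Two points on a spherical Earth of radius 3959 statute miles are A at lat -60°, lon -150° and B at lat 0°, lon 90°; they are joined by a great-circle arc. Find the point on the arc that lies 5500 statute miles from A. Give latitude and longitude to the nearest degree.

Convert each endpoint to a unit vector on the sphere (x = cos φ cos λ, y = cos φ sin λ, z = sin φ).
The central angle between the endpoints is δ = arccos(p₁·p₂) ≈ 1.823 rad (104.5°). The total great-circle distance is δ·R ≈ 1.823 × 3959 ≈ 7219 mi, so the target fraction is f = 5500/7219 ≈ 0.762.
Interpolate at f ≈ 0.762 with slerp weights a = sin((1−f)δ)/sin δ ≈ 0.435, b = sin(fδ)/sin δ ≈ 1.016.
p = a·p₁ + b·p₂ ≈ (-0.188, 0.907, -0.376); φ = arcsin(p_z) ≈ -22.10°, λ = atan2(p_y, p_x) ≈ 101.72°.

≈ lat -22°, lon 102°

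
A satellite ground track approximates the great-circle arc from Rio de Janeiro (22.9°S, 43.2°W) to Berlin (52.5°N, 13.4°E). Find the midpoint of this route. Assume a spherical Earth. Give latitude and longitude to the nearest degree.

≈ (17°N, 21°W)

Convert each endpoint to a unit vector on the sphere (x = cos φ cos λ, y = cos φ sin λ, z = sin φ).
The central angle between the endpoints is δ = arccos(p₁·p₂) ≈ 1.571 rad (90.0°).
Interpolate at f = 1/2 with slerp weights a = sin((1−f)δ)/sin δ ≈ 0.707, b = sin(fδ)/sin δ ≈ 0.707.
p = a·p₁ + b·p₂ ≈ (0.894, -0.346, 0.286); φ = arcsin(p_z) ≈ 16.61°, λ = atan2(p_y, p_x) ≈ -21.17°.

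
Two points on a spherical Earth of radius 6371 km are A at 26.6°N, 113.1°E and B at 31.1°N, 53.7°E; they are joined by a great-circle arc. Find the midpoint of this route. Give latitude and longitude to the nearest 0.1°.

≈ 32.4°N, 84.1°E

Convert each endpoint to a unit vector on the sphere (x = cos φ cos λ, y = cos φ sin λ, z = sin φ).
The central angle between the endpoints is δ = arccos(p₁·p₂) ≈ 0.901 rad (51.6°).
Interpolate at f = 1/2 with slerp weights a = sin((1−f)δ)/sin δ ≈ 0.555, b = sin(fδ)/sin δ ≈ 0.555.
p = a·p₁ + b·p₂ ≈ (0.087, 0.840, 0.536); φ = arcsin(p_z) ≈ 32.38°, λ = atan2(p_y, p_x) ≈ 84.11°.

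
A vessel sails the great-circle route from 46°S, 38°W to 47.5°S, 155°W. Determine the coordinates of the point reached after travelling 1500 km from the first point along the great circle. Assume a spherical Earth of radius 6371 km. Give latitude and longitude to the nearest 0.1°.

The haversine formula gives a central angle δ ≈ 1.248 rad (71.5°) between the endpoints. The total great-circle distance is δ·R ≈ 1.248 × 6371 ≈ 7951 km, so the target fraction is f = 1500/7951 ≈ 0.189.
Interpolate at f ≈ 0.189 with slerp weights a = sin((1−f)δ)/sin δ ≈ 0.894, b = sin(fδ)/sin δ ≈ 0.246.
p = a·p₁ + b·p₂ ≈ (0.339, -0.453, -0.825); φ = arcsin(p_z) ≈ -55.56°, λ = atan2(p_y, p_x) ≈ -53.18°.

≈ 55.6°S, 53.2°W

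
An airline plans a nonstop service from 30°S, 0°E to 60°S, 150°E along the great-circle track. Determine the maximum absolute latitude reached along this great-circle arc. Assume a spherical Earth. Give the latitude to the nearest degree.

The great circle lies in the plane with unit normal n̂ = (p₁ × p₂)/|p₁ × p₂|.
Here n̂_z ≈ +0.217; the vertex latitude is φ_max = arccos|n̂_z| ≈ 77.5°.
Check via Clairaut: cos φ_max = |cos φ₁| · sin C = cos(30.0°)·sin(165.5°) ≈ 0.217, again giving ≈ 77.5°.

≈ 77°S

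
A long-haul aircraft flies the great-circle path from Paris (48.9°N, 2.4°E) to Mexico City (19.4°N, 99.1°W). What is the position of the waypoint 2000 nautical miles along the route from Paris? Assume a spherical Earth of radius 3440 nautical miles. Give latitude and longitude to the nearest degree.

≈ 50°N, 50°W

Convert each endpoint to a unit vector on the sphere (x = cos φ cos λ, y = cos φ sin λ, z = sin φ).
The central angle between the endpoints is δ = arccos(p₁·p₂) ≈ 1.444 rad (82.7°). The total great-circle distance is δ·R ≈ 1.444 × 3440 ≈ 4967 nmi, so the target fraction is f = 2000/4967 ≈ 0.403.
Interpolate at f ≈ 0.403 with slerp weights a = sin((1−f)δ)/sin δ ≈ 0.766, b = sin(fδ)/sin δ ≈ 0.554.
p = a·p₁ + b·p₂ ≈ (0.420, -0.495, 0.761); φ = arcsin(p_z) ≈ 49.53°, λ = atan2(p_y, p_x) ≈ -49.65°.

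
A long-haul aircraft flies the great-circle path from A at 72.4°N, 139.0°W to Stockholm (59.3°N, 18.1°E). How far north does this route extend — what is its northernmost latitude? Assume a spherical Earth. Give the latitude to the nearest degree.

≈ 85°N

The great circle lies in the plane with unit normal n̂ = (p₁ × p₂)/|p₁ × p₂|.
Here n̂_z ≈ +0.082; the vertex latitude is φ_max = arccos|n̂_z| ≈ 85.3°.
Check via Clairaut: cos φ_max = |cos φ₁| · sin C = cos(72.4°)·sin(15.7°) ≈ 0.082, again giving ≈ 85.3°.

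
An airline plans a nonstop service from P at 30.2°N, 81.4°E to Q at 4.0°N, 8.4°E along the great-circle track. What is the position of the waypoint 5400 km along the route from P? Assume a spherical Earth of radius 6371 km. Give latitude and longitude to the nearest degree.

Write both endpoints as unit vectors p₁, p₂ with components (cos φ cos λ, cos φ sin λ, sin φ).
The central angle between the endpoints is δ = arccos(p₁·p₂) ≈ 1.280 rad (73.3°). The total great-circle distance is δ·R ≈ 1.280 × 6371 ≈ 8152 km, so the target fraction is f = 5400/8152 ≈ 0.662.
Interpolate at f ≈ 0.662 with slerp weights a = sin((1−f)δ)/sin δ ≈ 0.437, b = sin(fδ)/sin δ ≈ 0.783.
p = a·p₁ + b·p₂ ≈ (0.829, 0.488, 0.274); φ = arcsin(p_z) ≈ 15.93°, λ = atan2(p_y, p_x) ≈ 30.46°.

≈ 16°N, 30°E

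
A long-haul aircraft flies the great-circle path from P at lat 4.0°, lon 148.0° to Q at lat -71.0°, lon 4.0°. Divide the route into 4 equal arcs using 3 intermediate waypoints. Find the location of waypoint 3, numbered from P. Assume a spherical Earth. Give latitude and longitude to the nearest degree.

≈ lat -73°, lon 104°

Convert each endpoint to a unit vector on the sphere (x = cos φ cos λ, y = cos φ sin λ, z = sin φ).
The central angle between the endpoints is δ = arccos(p₁·p₂) ≈ 1.906 rad (109.2°).
Interpolate at f = 3/4 with slerp weights a = sin((1−f)δ)/sin δ ≈ 0.486, b = sin(fδ)/sin δ ≈ 1.048.
p = a·p₁ + b·p₂ ≈ (-0.070, 0.281, -0.957); φ = arcsin(p_z) ≈ -73.19°, λ = atan2(p_y, p_x) ≈ 104.08°.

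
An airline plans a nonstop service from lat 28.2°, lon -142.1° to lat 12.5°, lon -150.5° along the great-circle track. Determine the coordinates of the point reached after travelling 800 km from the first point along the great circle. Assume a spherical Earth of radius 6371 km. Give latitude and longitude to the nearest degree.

The haversine formula gives a central angle δ ≈ 0.306 rad (17.5°) between the endpoints. The total great-circle distance is δ·R ≈ 0.306 × 6371 ≈ 1951 km, so the target fraction is f = 800/1951 ≈ 0.410.
Interpolate at f ≈ 0.410 with slerp weights a = sin((1−f)δ)/sin δ ≈ 0.596, b = sin(fδ)/sin δ ≈ 0.415.
p = a·p₁ + b·p₂ ≈ (-0.767, -0.522, 0.372); φ = arcsin(p_z) ≈ 21.81°, λ = atan2(p_y, p_x) ≈ -145.76°.

≈ lat 22°, lon -146°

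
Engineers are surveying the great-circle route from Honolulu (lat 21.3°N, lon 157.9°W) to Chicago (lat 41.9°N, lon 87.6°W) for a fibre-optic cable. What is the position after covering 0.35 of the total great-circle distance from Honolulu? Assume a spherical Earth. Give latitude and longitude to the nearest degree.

The haversine formula gives a central angle δ ≈ 1.074 rad (61.6°) between the endpoints.
Interpolate at f = 0.35 with slerp weights a = sin((1−f)δ)/sin δ ≈ 0.731, b = sin(fδ)/sin δ ≈ 0.418.
p = a·p₁ + b·p₂ ≈ (-0.618, -0.567, 0.545); φ = arcsin(p_z) ≈ 32.99°, λ = atan2(p_y, p_x) ≈ -137.48°.

≈ lat 33°N, lon 137°W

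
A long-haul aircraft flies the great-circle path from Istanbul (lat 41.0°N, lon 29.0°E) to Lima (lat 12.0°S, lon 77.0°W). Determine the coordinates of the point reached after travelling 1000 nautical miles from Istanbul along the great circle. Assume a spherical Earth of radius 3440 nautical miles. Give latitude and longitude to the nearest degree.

Convert each endpoint to a unit vector on the sphere (x = cos φ cos λ, y = cos φ sin λ, z = sin φ).
The central angle between the endpoints is δ = arccos(p₁·p₂) ≈ 1.918 rad (109.9°). The total great-circle distance is δ·R ≈ 1.918 × 3440 ≈ 6597 nmi, so the target fraction is f = 1000/6597 ≈ 0.152.
Interpolate at f ≈ 0.152 with slerp weights a = sin((1−f)δ)/sin δ ≈ 1.062, b = sin(fδ)/sin δ ≈ 0.305.
p = a·p₁ + b·p₂ ≈ (0.768, 0.098, 0.633); φ = arcsin(p_z) ≈ 39.28°, λ = atan2(p_y, p_x) ≈ 7.27°.

≈ lat 39°N, lon 7°E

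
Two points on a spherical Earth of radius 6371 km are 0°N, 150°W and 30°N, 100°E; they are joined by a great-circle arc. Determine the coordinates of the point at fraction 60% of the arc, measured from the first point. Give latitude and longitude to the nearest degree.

From cos δ = sin φ₁ sin φ₂ + cos φ₁ cos φ₂ cos Δλ, the central angle is δ ≈ 1.872 rad (107.2°).
Interpolate at f = 0.60 with slerp weights a = sin((1−f)δ)/sin δ ≈ 0.713, b = sin(fδ)/sin δ ≈ 0.944.
p = a·p₁ + b·p₂ ≈ (-0.759, 0.449, 0.472); φ = arcsin(p_z) ≈ 28.15°, λ = atan2(p_y, p_x) ≈ 149.42°.

≈ 28°N, 149°E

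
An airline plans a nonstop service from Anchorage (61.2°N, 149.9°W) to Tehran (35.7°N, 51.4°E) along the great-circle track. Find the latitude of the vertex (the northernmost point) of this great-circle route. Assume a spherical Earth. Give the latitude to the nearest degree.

≈ 82°N

The great circle lies in the plane with unit normal n̂ = (p₁ × p₂)/|p₁ × p₂|.
Here n̂_z ≈ -0.144; the vertex latitude is φ_max = arccos|n̂_z| ≈ 81.7°.
Check via Clairaut: cos φ_max = |cos φ₁| · sin C = cos(61.2°)·sin(17.4°) ≈ 0.144, again giving ≈ 81.7°.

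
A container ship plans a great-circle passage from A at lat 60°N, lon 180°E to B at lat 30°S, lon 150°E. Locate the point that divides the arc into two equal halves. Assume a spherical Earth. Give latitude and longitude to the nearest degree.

Convert each endpoint to a unit vector on the sphere (x = cos φ cos λ, y = cos φ sin λ, z = sin φ).
The central angle between the endpoints is δ = arccos(p₁·p₂) ≈ 1.629 rad (93.3°).
Interpolate at f = 1/2 with slerp weights a = sin((1−f)δ)/sin δ ≈ 0.729, b = sin(fδ)/sin δ ≈ 0.729.
p = a·p₁ + b·p₂ ≈ (-0.911, 0.315, 0.267); φ = arcsin(p_z) ≈ 15.47°, λ = atan2(p_y, p_x) ≈ 160.89°.

≈ lat 15°N, lon 161°E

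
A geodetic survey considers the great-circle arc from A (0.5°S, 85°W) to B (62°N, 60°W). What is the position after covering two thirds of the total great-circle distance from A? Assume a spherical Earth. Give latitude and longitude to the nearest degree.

≈ (42°N, 73°W)

Convert each endpoint to a unit vector on the sphere (x = cos φ cos λ, y = cos φ sin λ, z = sin φ).
The central angle between the endpoints is δ = arccos(p₁·p₂) ≈ 1.140 rad (65.3°).
Interpolate at f = 2/3 with slerp weights a = sin((1−f)δ)/sin δ ≈ 0.408, b = sin(fδ)/sin δ ≈ 0.758.
p = a·p₁ + b·p₂ ≈ (0.214, -0.715, 0.666); φ = arcsin(p_z) ≈ 41.75°, λ = atan2(p_y, p_x) ≈ -73.37°.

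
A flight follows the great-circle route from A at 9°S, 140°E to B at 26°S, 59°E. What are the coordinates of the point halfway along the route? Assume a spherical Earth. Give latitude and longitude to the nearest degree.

≈ 23°S, 102°E

Write both endpoints as unit vectors p₁, p₂ with components (cos φ cos λ, cos φ sin λ, sin φ).
The central angle between the endpoints is δ = arccos(p₁·p₂) ≈ 1.362 rad (78.0°).
Interpolate at f = 1/2 with slerp weights a = sin((1−f)δ)/sin δ ≈ 0.644, b = sin(fδ)/sin δ ≈ 0.644.
p = a·p₁ + b·p₂ ≈ (-0.189, 0.904, -0.383); φ = arcsin(p_z) ≈ -22.50°, λ = atan2(p_y, p_x) ≈ 101.80°.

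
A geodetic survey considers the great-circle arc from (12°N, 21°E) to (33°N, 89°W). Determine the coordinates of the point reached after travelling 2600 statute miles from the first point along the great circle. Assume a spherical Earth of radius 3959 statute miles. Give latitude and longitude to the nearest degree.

≈ (32°N, 14°W)

The haversine formula gives a central angle δ ≈ 1.739 rad (99.6°) between the endpoints. The total great-circle distance is δ·R ≈ 1.739 × 3959 ≈ 6884 mi, so the target fraction is f = 2600/6884 ≈ 0.378.
Interpolate at f ≈ 0.378 with slerp weights a = sin((1−f)δ)/sin δ ≈ 0.896, b = sin(fδ)/sin δ ≈ 0.619.
p = a·p₁ + b·p₂ ≈ (0.827, -0.205, 0.523); φ = arcsin(p_z) ≈ 31.57°, λ = atan2(p_y, p_x) ≈ -13.94°.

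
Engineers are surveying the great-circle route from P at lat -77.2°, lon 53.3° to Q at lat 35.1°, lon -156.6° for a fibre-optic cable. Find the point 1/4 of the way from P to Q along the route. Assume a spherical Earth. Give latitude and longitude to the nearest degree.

≈ lat -65°, lon -178°

Write both endpoints as unit vectors p₁, p₂ with components (cos φ cos λ, cos φ sin λ, sin φ).
The central angle between the endpoints is δ = arccos(p₁·p₂) ≈ 2.372 rad (135.9°).
Interpolate at f = 1/4 with slerp weights a = sin((1−f)δ)/sin δ ≈ 1.405, b = sin(fδ)/sin δ ≈ 0.803.
p = a·p₁ + b·p₂ ≈ (-0.417, -0.011, -0.909); φ = arcsin(p_z) ≈ -65.37°, λ = atan2(p_y, p_x) ≈ -178.47°.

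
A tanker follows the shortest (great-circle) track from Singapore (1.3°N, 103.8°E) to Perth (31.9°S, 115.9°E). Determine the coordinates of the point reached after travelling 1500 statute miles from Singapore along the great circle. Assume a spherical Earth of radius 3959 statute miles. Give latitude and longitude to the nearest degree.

≈ 19°S, 111°E

Convert each endpoint to a unit vector on the sphere (x = cos φ cos λ, y = cos φ sin λ, z = sin φ).
The central angle between the endpoints is δ = arccos(p₁·p₂) ≈ 0.613 rad (35.1°). The total great-circle distance is δ·R ≈ 0.613 × 3959 ≈ 2427 mi, so the target fraction is f = 1500/2427 ≈ 0.618.
Interpolate at f ≈ 0.618 with slerp weights a = sin((1−f)δ)/sin δ ≈ 0.403, b = sin(fδ)/sin δ ≈ 0.643.
p = a·p₁ + b·p₂ ≈ (-0.335, 0.882, -0.331); φ = arcsin(p_z) ≈ -19.30°, λ = atan2(p_y, p_x) ≈ 110.76°.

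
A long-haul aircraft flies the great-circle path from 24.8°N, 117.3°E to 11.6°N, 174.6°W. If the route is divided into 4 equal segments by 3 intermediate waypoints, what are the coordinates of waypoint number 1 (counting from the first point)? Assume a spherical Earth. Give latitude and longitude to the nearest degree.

≈ 24°N, 135°E

Write both endpoints as unit vectors p₁, p₂ with components (cos φ cos λ, cos φ sin λ, sin φ).
The central angle between the endpoints is δ = arccos(p₁·p₂) ≈ 1.142 rad (65.4°).
Interpolate at f = 1/4 with slerp weights a = sin((1−f)δ)/sin δ ≈ 0.831, b = sin(fδ)/sin δ ≈ 0.310.
p = a·p₁ + b·p₂ ≈ (-0.648, 0.642, 0.411); φ = arcsin(p_z) ≈ 24.25°, λ = atan2(p_y, p_x) ≈ 135.28°.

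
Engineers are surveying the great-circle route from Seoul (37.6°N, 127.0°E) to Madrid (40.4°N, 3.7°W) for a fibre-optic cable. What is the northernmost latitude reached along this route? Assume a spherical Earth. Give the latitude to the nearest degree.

The great circle lies in the plane with unit normal n̂ = (p₁ × p₂)/|p₁ × p₂|.
Here n̂_z ≈ -0.457; the vertex latitude is φ_max = arccos|n̂_z| ≈ 62.8°.

≈ 63°N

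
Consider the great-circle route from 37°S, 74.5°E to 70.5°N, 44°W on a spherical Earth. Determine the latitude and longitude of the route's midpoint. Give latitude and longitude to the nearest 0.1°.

≈ 25.9°N, 49.9°E

Write both endpoints as unit vectors p₁, p₂ with components (cos φ cos λ, cos φ sin λ, sin φ).
The central angle between the endpoints is δ = arccos(p₁·p₂) ≈ 2.339 rad (134.0°).
Interpolate at f = 1/2 with slerp weights a = sin((1−f)δ)/sin δ ≈ 1.279, b = sin(fδ)/sin δ ≈ 1.279.
p = a·p₁ + b·p₂ ≈ (0.580, 0.688, 0.436); φ = arcsin(p_z) ≈ 25.85°, λ = atan2(p_y, p_x) ≈ 49.85°.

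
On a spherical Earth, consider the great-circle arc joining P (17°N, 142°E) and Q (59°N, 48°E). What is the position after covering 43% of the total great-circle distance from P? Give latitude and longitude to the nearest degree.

≈ (44°N, 118°E)

The haversine formula gives a central angle δ ≈ 1.353 rad (77.5°) between the endpoints.
Interpolate at f = 0.43 with slerp weights a = sin((1−f)δ)/sin δ ≈ 0.714, b = sin(fδ)/sin δ ≈ 0.563.
p = a·p₁ + b·p₂ ≈ (-0.344, 0.636, 0.691); φ = arcsin(p_z) ≈ 43.72°, λ = atan2(p_y, p_x) ≈ 118.42°.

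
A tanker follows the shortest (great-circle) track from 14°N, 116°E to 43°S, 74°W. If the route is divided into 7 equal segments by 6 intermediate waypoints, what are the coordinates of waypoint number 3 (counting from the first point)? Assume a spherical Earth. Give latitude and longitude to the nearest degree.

Convert each endpoint to a unit vector on the sphere (x = cos φ cos λ, y = cos φ sin λ, z = sin φ).
The central angle between the endpoints is δ = arccos(p₁·p₂) ≈ 2.614 rad (149.8°).
Interpolate at f = 3/7 with slerp weights a = sin((1−f)δ)/sin δ ≈ 1.979, b = sin(fδ)/sin δ ≈ 1.787.
p = a·p₁ + b·p₂ ≈ (-0.482, 0.470, -0.740); φ = arcsin(p_z) ≈ -47.72°, λ = atan2(p_y, p_x) ≈ 135.71°.

≈ 48°S, 136°E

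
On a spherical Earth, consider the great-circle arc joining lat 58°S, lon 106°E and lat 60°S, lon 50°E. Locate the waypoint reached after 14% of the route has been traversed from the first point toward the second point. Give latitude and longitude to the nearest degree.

≈ lat 60°S, lon 99°E

Write both endpoints as unit vectors p₁, p₂ with components (cos φ cos λ, cos φ sin λ, sin φ).
The central angle between the endpoints is δ = arccos(p₁·p₂) ≈ 0.489 rad (28.0°).
Interpolate at f = 0.14 with slerp weights a = sin((1−f)δ)/sin δ ≈ 0.869, b = sin(fδ)/sin δ ≈ 0.146.
p = a·p₁ + b·p₂ ≈ (-0.080, 0.499, -0.863); φ = arcsin(p_z) ≈ -59.68°, λ = atan2(p_y, p_x) ≈ 99.13°.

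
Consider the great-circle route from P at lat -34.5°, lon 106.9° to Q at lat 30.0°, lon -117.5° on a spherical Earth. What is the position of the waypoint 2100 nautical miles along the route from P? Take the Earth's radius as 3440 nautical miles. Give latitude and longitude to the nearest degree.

≈ lat -25°, lon 146°

The haversine formula gives a central angle δ ≈ 2.487 rad (142.5°) between the endpoints. The total great-circle distance is δ·R ≈ 2.487 × 3440 ≈ 8554 nmi, so the target fraction is f = 2100/8554 ≈ 0.245.
Interpolate at f ≈ 0.245 with slerp weights a = sin((1−f)δ)/sin δ ≈ 1.566, b = sin(fδ)/sin δ ≈ 0.941.
p = a·p₁ + b·p₂ ≈ (-0.752, 0.512, -0.416); φ = arcsin(p_z) ≈ -24.60°, λ = atan2(p_y, p_x) ≈ 145.75°.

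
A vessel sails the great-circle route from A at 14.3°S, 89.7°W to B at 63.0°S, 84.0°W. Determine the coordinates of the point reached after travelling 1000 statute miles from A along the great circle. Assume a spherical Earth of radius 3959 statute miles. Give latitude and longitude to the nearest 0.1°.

≈ 28.7°S, 88.7°W

Convert each endpoint to a unit vector on the sphere (x = cos φ cos λ, y = cos φ sin λ, z = sin φ).
The central angle between the endpoints is δ = arccos(p₁·p₂) ≈ 0.853 rad (48.9°). The total great-circle distance is δ·R ≈ 0.853 × 3959 ≈ 3377 mi, so the target fraction is f = 1000/3377 ≈ 0.296.
Interpolate at f ≈ 0.296 with slerp weights a = sin((1−f)δ)/sin δ ≈ 0.750, b = sin(fδ)/sin δ ≈ 0.332.
p = a·p₁ + b·p₂ ≈ (0.020, -0.877, -0.481); φ = arcsin(p_z) ≈ -28.74°, λ = atan2(p_y, p_x) ≈ -88.72°.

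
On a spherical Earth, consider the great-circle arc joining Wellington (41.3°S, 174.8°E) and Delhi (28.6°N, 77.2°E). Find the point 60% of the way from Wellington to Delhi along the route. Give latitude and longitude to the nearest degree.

Convert each endpoint to a unit vector on the sphere (x = cos φ cos λ, y = cos φ sin λ, z = sin φ).
The central angle between the endpoints is δ = arccos(p₁·p₂) ≈ 1.986 rad (113.8°).
Interpolate at f = 0.60 with slerp weights a = sin((1−f)δ)/sin δ ≈ 0.780, b = sin(fδ)/sin δ ≈ 1.015.
p = a·p₁ + b·p₂ ≈ (-0.386, 0.922, -0.029); φ = arcsin(p_z) ≈ -1.64°, λ = atan2(p_y, p_x) ≈ 112.70°.

≈ (2°S, 113°E)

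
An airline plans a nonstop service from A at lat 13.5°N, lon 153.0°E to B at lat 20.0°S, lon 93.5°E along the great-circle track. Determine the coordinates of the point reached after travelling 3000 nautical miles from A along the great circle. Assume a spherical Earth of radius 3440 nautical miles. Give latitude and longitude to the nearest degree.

The haversine formula gives a central angle δ ≈ 1.177 rad (67.4°) between the endpoints. The total great-circle distance is δ·R ≈ 1.177 × 3440 ≈ 4048 nmi, so the target fraction is f = 3000/4048 ≈ 0.741.
Interpolate at f ≈ 0.741 with slerp weights a = sin((1−f)δ)/sin δ ≈ 0.325, b = sin(fδ)/sin δ ≈ 0.829.
p = a·p₁ + b·p₂ ≈ (-0.329, 0.921, -0.208); φ = arcsin(p_z) ≈ -11.99°, λ = atan2(p_y, p_x) ≈ 109.66°.

≈ lat 12°S, lon 110°E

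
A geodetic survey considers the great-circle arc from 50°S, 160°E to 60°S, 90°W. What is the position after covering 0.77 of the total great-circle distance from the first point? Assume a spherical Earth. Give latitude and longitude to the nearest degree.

≈ 67°S, 115°W

From cos δ = sin φ₁ sin φ₂ + cos φ₁ cos φ₂ cos Δλ, the central angle is δ ≈ 0.984 rad (56.4°).
Interpolate at f = 0.77 with slerp weights a = sin((1−f)δ)/sin δ ≈ 0.269, b = sin(fδ)/sin δ ≈ 0.825.
p = a·p₁ + b·p₂ ≈ (-0.163, -0.353, -0.921); φ = arcsin(p_z) ≈ -67.10°, λ = atan2(p_y, p_x) ≈ -114.73°.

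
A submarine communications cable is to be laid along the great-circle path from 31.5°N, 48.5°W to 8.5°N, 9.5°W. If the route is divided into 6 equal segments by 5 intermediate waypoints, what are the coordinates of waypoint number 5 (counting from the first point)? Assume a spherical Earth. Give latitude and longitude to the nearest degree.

The haversine formula gives a central angle δ ≈ 0.749 rad (42.9°) between the endpoints.
Interpolate at f = 5/6 with slerp weights a = sin((1−f)δ)/sin δ ≈ 0.183, b = sin(fδ)/sin δ ≈ 0.858.
p = a·p₁ + b·p₂ ≈ (0.941, -0.257, 0.222); φ = arcsin(p_z) ≈ 12.85°, λ = atan2(p_y, p_x) ≈ -15.28°.

≈ 13°N, 15°W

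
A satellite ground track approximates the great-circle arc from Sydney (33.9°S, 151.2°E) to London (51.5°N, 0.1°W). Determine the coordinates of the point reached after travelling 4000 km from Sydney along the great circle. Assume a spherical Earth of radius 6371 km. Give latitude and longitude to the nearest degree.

≈ 5°S, 128°E

The haversine formula gives a central angle δ ≈ 2.668 rad (152.8°) between the endpoints. The total great-circle distance is δ·R ≈ 2.668 × 6371 ≈ 16995 km, so the target fraction is f = 4000/16995 ≈ 0.235.
Interpolate at f ≈ 0.235 with slerp weights a = sin((1−f)δ)/sin δ ≈ 1.954, b = sin(fδ)/sin δ ≈ 1.287.
p = a·p₁ + b·p₂ ≈ (-0.620, 0.780, -0.083); φ = arcsin(p_z) ≈ -4.76°, λ = atan2(p_y, p_x) ≈ 128.50°.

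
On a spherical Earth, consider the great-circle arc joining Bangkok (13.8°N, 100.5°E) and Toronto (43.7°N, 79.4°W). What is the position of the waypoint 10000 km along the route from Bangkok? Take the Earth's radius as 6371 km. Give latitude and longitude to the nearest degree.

Write both endpoints as unit vectors p₁, p₂ with components (cos φ cos λ, cos φ sin λ, sin φ).
The central angle between the endpoints is δ = arccos(p₁·p₂) ≈ 2.138 rad (122.5°). The total great-circle distance is δ·R ≈ 2.138 × 6371 ≈ 13621 km, so the target fraction is f = 10000/13621 ≈ 0.734.
Interpolate at f ≈ 0.734 with slerp weights a = sin((1−f)δ)/sin δ ≈ 0.638, b = sin(fδ)/sin δ ≈ 1.186.
p = a·p₁ + b·p₂ ≈ (0.045, -0.233, 0.971); φ = arcsin(p_z) ≈ 76.27°, λ = atan2(p_y, p_x) ≈ -79.14°.

≈ 76°N, 79°W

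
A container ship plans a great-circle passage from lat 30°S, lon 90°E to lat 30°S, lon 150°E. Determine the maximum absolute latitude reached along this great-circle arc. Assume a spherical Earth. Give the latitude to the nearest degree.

≈ 34°S

The great circle lies in the plane with unit normal n̂ = (p₁ × p₂)/|p₁ × p₂|.
Here n̂_z ≈ +0.832; the vertex latitude is φ_max = arccos|n̂_z| ≈ 33.7°.
Check via Clairaut: cos φ_max = |cos φ₁| · sin C = cos(30.0°)·sin(106.1°) ≈ 0.832, again giving ≈ 33.7°.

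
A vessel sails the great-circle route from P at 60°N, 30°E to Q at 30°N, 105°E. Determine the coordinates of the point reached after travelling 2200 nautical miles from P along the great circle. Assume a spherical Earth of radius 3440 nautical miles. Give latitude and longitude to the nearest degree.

≈ 46°N, 88°E

Write both endpoints as unit vectors p₁, p₂ with components (cos φ cos λ, cos φ sin λ, sin φ).
The central angle between the endpoints is δ = arccos(p₁·p₂) ≈ 0.994 rad (57.0°). The total great-circle distance is δ·R ≈ 0.994 × 3440 ≈ 3420 nmi, so the target fraction is f = 2200/3420 ≈ 0.643.
Interpolate at f ≈ 0.643 with slerp weights a = sin((1−f)δ)/sin δ ≈ 0.414, b = sin(fδ)/sin δ ≈ 0.712.
p = a·p₁ + b·p₂ ≈ (0.020, 0.699, 0.715); φ = arcsin(p_z) ≈ 45.62°, λ = atan2(p_y, p_x) ≈ 88.37°.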